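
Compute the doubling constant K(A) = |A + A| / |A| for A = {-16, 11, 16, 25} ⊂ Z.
K = |A + A| / |A| = 10/4 = 5/2

Enumerate A + A = {a + b : a, b ∈ A}. With |A| = 4, there are |A|^2 = 16 ordered sum pairs; collecting distinct values, A + A = {-32, -5, 0, 9, 22, 27, 32, 36, 41, 50}, so |A + A| = 10. Thus K = 10/4 = 5/2. For comparison, the minimum possible |A + A| over all 4-element sets is 2·4 − 1 = 7 (so min K = 7/4), attained only by arithmetic progressions.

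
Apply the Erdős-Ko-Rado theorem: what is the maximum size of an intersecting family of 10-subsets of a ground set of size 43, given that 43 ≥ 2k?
max |F| = C(42, 9) = 445891810

Erdős-Ko-Rado (1961): when n ≥ 2k, max |F| = C(n−1, k−1). The bound is attained by the star {A : i ∈ A} for any fixed i ∈ [n]. Here C(43−1, 10−1) = C(42, 9) = 445891810.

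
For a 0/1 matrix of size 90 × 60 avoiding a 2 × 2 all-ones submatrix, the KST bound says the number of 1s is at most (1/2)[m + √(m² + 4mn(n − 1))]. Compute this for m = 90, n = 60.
z(90, 60; 2, 2) ≤ (1/2)[90 + √(90² + 4·90·60·59)] = (1/2)[90 + √1282500] = 611.2376

Kővári–Sós–Turán: let r_1, ..., r_90 be the row sums and z = Σ r_i the total number of 1s. Each pair of columns can share at most one row with both entries 1 (else a 2×2 all-ones block appears), so Σ_i C(r_i, 2) ≤ C(60, 2) = 1770. By convexity Σ_i C(r_i, 2) ≥ 90·C(z/90, 2) = z(z − 90)/(2·90), giving z² − 90z − 90·60·59 ≤ 0 and hence z ≤ (1/2)[90 + √(8100 + 4·318600)] = (1/2)[90 + √1282500] ≈ (1/2)(90 + 1132.4752) = 611.2376.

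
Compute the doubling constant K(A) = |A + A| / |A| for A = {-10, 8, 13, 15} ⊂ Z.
K = |A + A| / |A| = 10/4 = 5/2

Enumerate A + A = {a + b : a, b ∈ A}. With |A| = 4, there are |A|^2 = 16 ordered sum pairs; collecting distinct values, A + A = {-20, -2, 3, 5, 16, 21, 23, 26, 28, 30}, so |A + A| = 10. Thus K = 10/4 = 5/2. For comparison, the minimum possible |A + A| over all 4-element sets is 2·4 − 1 = 7 (so min K = 7/4), attained only by arithmetic progressions.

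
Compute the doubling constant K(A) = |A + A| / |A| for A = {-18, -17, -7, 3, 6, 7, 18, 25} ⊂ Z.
K = |A + A| / |A| = 33/8

Enumerate A + A = {a + b : a, b ∈ A}. With |A| = 8, there are |A|^2 = 64 ordered sum pairs; collecting distinct values, A + A = {-36, -35, -34, -25, -24, -15, -14, -12, -11, -10, -4, -1, 0, 1, 6, 7, 8, 9, 10, 11, 12, 13, 14, 18, 21, 24, 25, 28, 31, 32, 36, 43, 50}, so |A + A| = 33. Thus K = 33/8. For comparison, the minimum possible |A + A| over all 8-element sets is 2·8 − 1 = 15 (so min K = 15/8), attained only by arithmetic progressions.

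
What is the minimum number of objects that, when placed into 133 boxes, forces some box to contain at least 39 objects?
n = (39 − 1)·133 + 1 = 5055

By the generalised pigeonhole principle, to guarantee some box contains ≥ r objects we need more than (r − 1) · k objects total. Threshold: n = (r − 1) · k + 1. With r = 39 and k = 133: n = 38 · 133 + 1 = 5054 + 1 = 5055. For n = 5054 = 38 · 133, we can put exactly 38 objects in every box, avoiding 39 in any single one — so 5055 is tight.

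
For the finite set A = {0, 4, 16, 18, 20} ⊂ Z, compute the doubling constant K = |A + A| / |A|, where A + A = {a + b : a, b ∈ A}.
K = |A + A| / |A| = 13/5

Enumerate A + A = {a + b : a, b ∈ A}. With |A| = 5, there are |A|^2 = 25 ordered sum pairs; collecting distinct values, A + A = {0, 4, 8, 16, 18, 20, 22, 24, 32, 34, 36, 38, 40}, so |A + A| = 13. Thus K = 13/5. For comparison, the minimum possible |A + A| over all 5-element sets is 2·5 − 1 = 9 (so min K = 9/5), attained only by arithmetic progressions.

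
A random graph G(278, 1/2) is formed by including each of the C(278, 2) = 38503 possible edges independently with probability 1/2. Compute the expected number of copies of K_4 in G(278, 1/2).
E[# K_4] = C(278, 4) · (1/2)^C(4, 2) = 243531475 / 2^6 = 3805179.296875

For each 4-subset S of vertices (there are C(278, 4) = 243531475 such S), let X_S = 1 if S induces a K_4 (all C(4, 2) = 6 edges present). Then P(X_S = 1) = (1/2)^6 = 1/64. By linearity of expectation, E[# K_4] = C(278, 4) · (1/2)^6 = 243531475 / 64 = 3805179.296875.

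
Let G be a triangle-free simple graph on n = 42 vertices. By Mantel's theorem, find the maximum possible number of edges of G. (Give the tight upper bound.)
ex(42, K_3) = ⌊42^2/4⌋ = 441

Mantel (1907): a triangle-free graph on n vertices has at most ⌊n^2/4⌋ edges, with equality for the complete bipartite graph K_{⌊n/2⌋, ⌈n/2⌉}. For n = 42: ⌊42^2/4⌋ = ⌊1764/4⌋ = 441. The extremal graph is K_{21, 21}, which has 21·21 = 441 edges.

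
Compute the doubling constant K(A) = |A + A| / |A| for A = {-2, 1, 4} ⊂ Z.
K = |A + A| / |A| = 5/3

Enumerate A + A = {a + b : a, b ∈ A}. With |A| = 3, there are |A|^2 = 9 ordered sum pairs; collecting distinct values, A + A = {-4, -1, 2, 5, 8}, so |A + A| = 5. Thus K = 5/3. Here |A + A| = 2|A| − 1 = 5, the minimum possible — so K = 5/3 is minimal, which holds iff A is an arithmetic progression.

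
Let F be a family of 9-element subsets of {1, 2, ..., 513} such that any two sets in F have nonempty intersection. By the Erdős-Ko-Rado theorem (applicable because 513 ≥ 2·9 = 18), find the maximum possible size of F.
max |F| = C(512, 8) = 110859231254749120

The Erdős-Ko-Rado theorem states: for n ≥ 2k, an intersecting family of k-subsets of an n-element set has size at most C(n − 1, k − 1), with equality for 'star' families {A ⊆ [n] : |A| = k, i ∈ A} (fix an element i). For n = 513, k = 9: C(512, 8) = 110859231254749120.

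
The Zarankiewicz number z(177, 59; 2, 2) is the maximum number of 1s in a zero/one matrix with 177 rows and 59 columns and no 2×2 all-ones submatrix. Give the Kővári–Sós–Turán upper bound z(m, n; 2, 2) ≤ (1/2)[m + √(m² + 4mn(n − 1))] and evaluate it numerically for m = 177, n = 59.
z(177, 59; 2, 2) ≤ (1/2)[177 + √(177² + 4·177·59·58)] = (1/2)[177 + √2454105] = 871.7792

Kővári–Sós–Turán: let r_1, ..., r_177 be the row sums and z = Σ r_i the total number of 1s. Each pair of columns can share at most one row with both entries 1 (else a 2×2 all-ones block appears), so Σ_i C(r_i, 2) ≤ C(59, 2) = 1711. By convexity Σ_i C(r_i, 2) ≥ 177·C(z/177, 2) = z(z − 177)/(2·177), giving z² − 177z − 177·59·58 ≤ 0 and hence z ≤ (1/2)[177 + √(31329 + 4·605694)] = (1/2)[177 + √2454105] ≈ (1/2)(177 + 1566.5583) = 871.7792.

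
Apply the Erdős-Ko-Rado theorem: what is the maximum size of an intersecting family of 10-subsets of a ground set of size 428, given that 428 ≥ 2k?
max |F| = C(427, 9) = 1194613602185145275

The Erdős-Ko-Rado theorem states: for n ≥ 2k, an intersecting family of k-subsets of an n-element set has size at most C(n − 1, k − 1), with equality for 'star' families {A ⊆ [n] : |A| = k, i ∈ A} (fix an element i). For n = 428, k = 10: C(427, 9) = 1194613602185145275.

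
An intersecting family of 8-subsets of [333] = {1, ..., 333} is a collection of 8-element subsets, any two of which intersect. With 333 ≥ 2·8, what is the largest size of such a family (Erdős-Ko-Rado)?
max |F| = C(332, 7) = 82772214646616

The Erdős-Ko-Rado theorem states: for n ≥ 2k, an intersecting family of k-subsets of an n-element set has size at most C(n − 1, k − 1), with equality for 'star' families {A ⊆ [n] : |A| = k, i ∈ A} (fix an element i). For n = 333, k = 8: C(332, 7) = 82772214646616.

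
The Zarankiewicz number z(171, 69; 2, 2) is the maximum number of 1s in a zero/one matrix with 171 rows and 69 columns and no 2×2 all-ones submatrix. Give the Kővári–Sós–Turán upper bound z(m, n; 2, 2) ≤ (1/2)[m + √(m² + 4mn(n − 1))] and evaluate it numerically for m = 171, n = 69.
z(171, 69; 2, 2) ≤ (1/2)[171 + √(171² + 4·171·69·68)] = (1/2)[171 + √3238569] = 985.3012

Kővári–Sós–Turán: let r_1, ..., r_171 be the row sums and z = Σ r_i the total number of 1s. Each pair of columns can share at most one row with both entries 1 (else a 2×2 all-ones block appears), so Σ_i C(r_i, 2) ≤ C(69, 2) = 2346. By convexity Σ_i C(r_i, 2) ≥ 171·C(z/171, 2) = z(z − 171)/(2·171), giving z² − 171z − 171·69·68 ≤ 0 and hence z ≤ (1/2)[171 + √(29241 + 4·802332)] = (1/2)[171 + √3238569] ≈ (1/2)(171 + 1799.6025) = 985.3012.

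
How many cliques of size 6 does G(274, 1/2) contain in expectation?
E[# K_6] = C(274, 6) · (1/2)^C(6, 2) = 556205081796 / 2^15 = 139051270449/8192 ≈ 16974032.037231

For each 6-subset S of vertices (there are C(274, 6) = 556205081796 such S), let X_S = 1 if S induces a K_6 (all C(6, 2) = 15 edges present). Then P(X_S = 1) = (1/2)^15 = 1/32768. By linearity of expectation, E[# K_6] = C(274, 6) · (1/2)^15 = 556205081796 / 32768 = 139051270449/8192 ≈ 16974032.037231.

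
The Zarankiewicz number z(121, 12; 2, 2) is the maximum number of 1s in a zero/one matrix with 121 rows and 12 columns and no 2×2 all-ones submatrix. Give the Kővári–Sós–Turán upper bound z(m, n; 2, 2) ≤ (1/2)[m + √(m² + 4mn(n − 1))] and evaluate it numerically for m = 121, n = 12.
z(121, 12; 2, 2) ≤ (1/2)[121 + √(121² + 4·121·12·11)] = (1/2)[121 + √78529] = 200.6151

Kővári–Sós–Turán: let r_1, ..., r_121 be the row sums and z = Σ r_i the total number of 1s. Each pair of columns can share at most one row with both entries 1 (else a 2×2 all-ones block appears), so Σ_i C(r_i, 2) ≤ C(12, 2) = 66. By convexity Σ_i C(r_i, 2) ≥ 121·C(z/121, 2) = z(z − 121)/(2·121), giving z² − 121z − 121·12·11 ≤ 0 and hence z ≤ (1/2)[121 + √(14641 + 4·15972)] = (1/2)[121 + √78529] ≈ (1/2)(121 + 280.2303) = 200.6151.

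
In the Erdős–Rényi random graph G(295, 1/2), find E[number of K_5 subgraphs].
E[# K_5] = C(295, 5) · (1/2)^C(5, 2) = 17994159309 / 2^10 ≈ 17572421.200195

For each 5-subset S of vertices (there are C(295, 5) = 17994159309 such S), let X_S = 1 if S induces a K_5 (all C(5, 2) = 10 edges present). Then P(X_S = 1) = (1/2)^10 = 1/1024. By linearity of expectation, E[# K_5] = C(295, 5) · (1/2)^10 = 17994159309 / 1024 ≈ 17572421.200195.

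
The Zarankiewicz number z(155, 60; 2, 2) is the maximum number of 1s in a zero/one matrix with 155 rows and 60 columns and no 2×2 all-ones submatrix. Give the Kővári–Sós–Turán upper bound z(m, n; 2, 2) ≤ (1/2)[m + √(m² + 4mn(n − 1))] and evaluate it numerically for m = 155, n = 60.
z(155, 60; 2, 2) ≤ (1/2)[155 + √(155² + 4·155·60·59)] = (1/2)[155 + √2218825] = 822.286

Kővári–Sós–Turán: let r_1, ..., r_155 be the row sums and z = Σ r_i the total number of 1s. Each pair of columns can share at most one row with both entries 1 (else a 2×2 all-ones block appears), so Σ_i C(r_i, 2) ≤ C(60, 2) = 1770. By convexity Σ_i C(r_i, 2) ≥ 155·C(z/155, 2) = z(z − 155)/(2·155), giving z² − 155z − 155·60·59 ≤ 0 and hence z ≤ (1/2)[155 + √(24025 + 4·548700)] = (1/2)[155 + √2218825] ≈ (1/2)(155 + 1489.5721) = 822.286.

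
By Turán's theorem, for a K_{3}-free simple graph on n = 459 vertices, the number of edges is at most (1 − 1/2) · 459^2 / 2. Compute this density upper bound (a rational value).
Turán density bound = (1/2) · 459^2/2 = 210681/4 ≈ 52670.25

Turán's theorem: ex(n, K_{r+1}) is achieved by the complete r-partite Turán graph T(n, r) with parts as balanced as possible, and is at most (1 − 1/r) · n^2/2. For r = 2, n = 459: the density bound is (1/2) · 210681/2 = 210681/4 ≈ 52670.25. The integer-valued extremum is e(T(459, 2)) = 52670, which is strictly less than the density bound 210681/4 since 2 ∤ 459 (the parts of T(459, 2) cannot all be equal).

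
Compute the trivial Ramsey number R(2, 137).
R(2, 137) = 137

R(2, k) = k for all k ≥ 2: in a 2-colouring of K_k, either some edge is red (a red K_2) or all edges are blue (a blue K_k). And K_{136} coloured all-blue has no blue K_137, so R(2, 137) > 136. Hence R(2, 137) = 137.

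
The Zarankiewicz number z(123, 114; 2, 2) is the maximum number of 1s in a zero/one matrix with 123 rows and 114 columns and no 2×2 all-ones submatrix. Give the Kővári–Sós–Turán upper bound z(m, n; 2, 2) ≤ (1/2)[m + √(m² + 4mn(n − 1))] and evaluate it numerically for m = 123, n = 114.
z(123, 114; 2, 2) ≤ (1/2)[123 + √(123² + 4·123·114·113)] = (1/2)[123 + √6353073] = 1321.7652

Kővári–Sós–Turán: let r_1, ..., r_123 be the row sums and z = Σ r_i the total number of 1s. Each pair of columns can share at most one row with both entries 1 (else a 2×2 all-ones block appears), so Σ_i C(r_i, 2) ≤ C(114, 2) = 6441. By convexity Σ_i C(r_i, 2) ≥ 123·C(z/123, 2) = z(z − 123)/(2·123), giving z² − 123z − 123·114·113 ≤ 0 and hence z ≤ (1/2)[123 + √(15129 + 4·1584486)] = (1/2)[123 + √6353073] ≈ (1/2)(123 + 2520.5303) = 1321.7652.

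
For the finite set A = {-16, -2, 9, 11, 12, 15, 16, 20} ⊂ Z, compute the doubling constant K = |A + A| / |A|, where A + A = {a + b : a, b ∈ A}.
K = |A + A| / |A| = 30/8 = 15/4

Enumerate A + A = {a + b : a, b ∈ A}. With |A| = 8, there are |A|^2 = 64 ordered sum pairs; collecting distinct values, A + A = {-32, -18, -7, -5, -4, -1, 0, 4, 7, 9, 10, 13, 14, 18, 20, 21, 22, 23, 24, 25, 26, 27, 28, 29, 30, 31, 32, 35, 36, 40}, so |A + A| = 30. Thus K = 30/8 = 15/4. For comparison, the minimum possible |A + A| over all 8-element sets is 2·8 − 1 = 15 (so min K = 15/8), attained only by arithmetic progressions.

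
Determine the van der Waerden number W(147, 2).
W(147, 2) = 147 + 1 = 148

A 2-term AP is any pair of integers, so a monochromatic 2-AP exists iff some colour is used at least twice. With 147 colours, the colouring i ↦ i on {1, ..., 147} uses each colour once, avoiding any monochromatic pair, so W(147, 2) > 147. For {1, ..., 148}, pigeonhole forces two integers of the same colour, which form a monochromatic 2-AP. Hence W(147, 2) = 148.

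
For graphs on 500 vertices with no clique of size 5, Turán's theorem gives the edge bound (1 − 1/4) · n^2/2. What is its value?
Turán density bound = (3/4) · 500^2/2 = 93750

Turán's theorem: ex(n, K_{r+1}) is achieved by the complete r-partite Turán graph T(n, r) with parts as balanced as possible, and is at most (1 − 1/r) · n^2/2. For r = 4, n = 500: the density bound is (3/4) · 250000/2 = 93750. Since 4 ∣ 500, the Turán graph T(500, 4) has parts of equal size 125, and its edge count e(T(500, 4)) = 93750 attains the density bound exactly.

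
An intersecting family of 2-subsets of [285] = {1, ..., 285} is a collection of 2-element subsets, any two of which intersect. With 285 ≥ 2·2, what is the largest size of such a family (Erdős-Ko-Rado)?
max |F| = C(284, 1) = 284

Erdős-Ko-Rado (1961): when n ≥ 2k, max |F| = C(n−1, k−1). The bound is attained by the star {A : i ∈ A} for any fixed i ∈ [n]. Here C(285−1, 2−1) = C(284, 1) = 284.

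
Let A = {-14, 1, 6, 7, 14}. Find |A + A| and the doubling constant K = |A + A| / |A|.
K = |A + A| / |A| = 15/5 = 3

Enumerate A + A = {a + b : a, b ∈ A}. With |A| = 5, there are |A|^2 = 25 ordered sum pairs; collecting distinct values, A + A = {-28, -13, -8, -7, 0, 2, 7, 8, 12, 13, 14, 15, 20, 21, 28}, so |A + A| = 15. Thus K = 15/5 = 3. For comparison, the minimum possible |A + A| over all 5-element sets is 2·5 − 1 = 9 (so min K = 9/5), attained only by arithmetic progressions.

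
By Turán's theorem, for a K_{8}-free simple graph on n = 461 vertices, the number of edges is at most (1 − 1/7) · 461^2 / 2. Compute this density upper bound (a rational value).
Turán density bound = (6/7) · 461^2/2 = 637563/7 ≈ 91080.4286

Turán's theorem: ex(n, K_{r+1}) is achieved by the complete r-partite Turán graph T(n, r) with parts as balanced as possible, and is at most (1 − 1/r) · n^2/2. For r = 7, n = 461: the density bound is (6/7) · 212521/2 = 637563/7 ≈ 91080.4286. The integer-valued extremum is e(T(461, 7)) = 91080, which is strictly less than the density bound 637563/7 since 7 ∤ 461 (the parts of T(461, 7) cannot all be equal).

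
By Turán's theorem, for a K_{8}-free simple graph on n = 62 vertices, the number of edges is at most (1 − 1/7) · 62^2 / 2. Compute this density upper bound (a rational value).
Turán density bound = (6/7) · 62^2/2 = 11532/7 ≈ 1647.4286

Turán's theorem: ex(n, K_{r+1}) is achieved by the complete r-partite Turán graph T(n, r) with parts as balanced as possible, and is at most (1 − 1/r) · n^2/2. For r = 7, n = 62: the density bound is (6/7) · 3844/2 = 11532/7 ≈ 1647.4286. The integer-valued extremum is e(T(62, 7)) = 1647, which is strictly less than the density bound 11532/7 since 7 ∤ 62 (the parts of T(62, 7) cannot all be equal).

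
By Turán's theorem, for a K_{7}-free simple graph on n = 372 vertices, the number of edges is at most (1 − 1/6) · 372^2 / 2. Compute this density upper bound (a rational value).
Turán density bound = (5/6) · 372^2/2 = 57660

Turán's theorem: ex(n, K_{r+1}) is achieved by the complete r-partite Turán graph T(n, r) with parts as balanced as possible, and is at most (1 − 1/r) · n^2/2. For r = 6, n = 372: the density bound is (5/6) · 138384/2 = 57660. Since 6 ∣ 372, the Turán graph T(372, 6) has parts of equal size 62, and its edge count e(T(372, 6)) = 57660 attains the density bound exactly.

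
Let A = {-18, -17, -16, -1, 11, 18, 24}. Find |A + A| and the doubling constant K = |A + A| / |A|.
K = |A + A| / |A| = 27/7

Enumerate A + A = {a + b : a, b ∈ A}. With |A| = 7, there are |A|^2 = 49 ordered sum pairs; collecting distinct values, A + A = {-36, -35, -34, -33, -32, -19, -18, -17, -7, -6, -5, -2, 0, 1, 2, 6, 7, 8, 10, 17, 22, 23, 29, 35, 36, 42, 48}, so |A + A| = 27. Thus K = 27/7. For comparison, the minimum possible |A + A| over all 7-element sets is 2·7 − 1 = 13 (so min K = 13/7), attained only by arithmetic progressions.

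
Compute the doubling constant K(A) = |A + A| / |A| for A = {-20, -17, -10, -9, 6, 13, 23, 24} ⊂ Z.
K = |A + A| / |A| = 32/8 = 4

Enumerate A + A = {a + b : a, b ∈ A}. With |A| = 8, there are |A|^2 = 64 ordered sum pairs; collecting distinct values, A + A = {-40, -37, -34, -30, -29, -27, -26, -20, -19, -18, -14, -11, -7, -4, -3, 3, 4, 6, 7, 12, 13, 14, 15, 19, 26, 29, 30, 36, 37, 46, 47, 48}, so |A + A| = 32. Thus K = 32/8 = 4. For comparison, the minimum possible |A + A| over all 8-element sets is 2·8 − 1 = 15 (so min K = 15/8), attained only by arithmetic progressions.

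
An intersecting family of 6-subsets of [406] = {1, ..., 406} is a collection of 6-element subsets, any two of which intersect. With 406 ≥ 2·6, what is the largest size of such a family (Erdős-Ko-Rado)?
max |F| = C(405, 5) = 88578967581

Erdős-Ko-Rado (1961): when n ≥ 2k, max |F| = C(n−1, k−1). The bound is attained by the star {A : i ∈ A} for any fixed i ∈ [n]. Here C(406−1, 6−1) = C(405, 5) = 88578967581.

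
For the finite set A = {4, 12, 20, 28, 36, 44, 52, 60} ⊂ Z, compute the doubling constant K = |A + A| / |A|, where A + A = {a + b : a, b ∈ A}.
K = |A + A| / |A| = 15/8

Enumerate A + A = {a + b : a, b ∈ A}. With |A| = 8, there are |A|^2 = 64 ordered sum pairs; collecting distinct values, A + A = {8, 16, 24, 32, 40, 48, 56, 64, 72, 80, 88, 96, 104, 112, 120}, so |A + A| = 15. Thus K = 15/8. Here |A + A| = 2|A| − 1 = 15, the minimum possible — so K = 15/8 is minimal, which holds iff A is an arithmetic progression.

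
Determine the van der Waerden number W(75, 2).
W(75, 2) = 75 + 1 = 76

A 2-term AP is any pair of integers, so a monochromatic 2-AP exists iff some colour is used at least twice. With 75 colours, the colouring i ↦ i on {1, ..., 75} uses each colour once, avoiding any monochromatic pair, so W(75, 2) > 75. For {1, ..., 76}, pigeonhole forces two integers of the same colour, which form a monochromatic 2-AP. Hence W(75, 2) = 76.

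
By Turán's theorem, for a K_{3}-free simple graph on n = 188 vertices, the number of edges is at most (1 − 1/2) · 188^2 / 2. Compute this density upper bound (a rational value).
Turán density bound = (1/2) · 188^2/2 = 8836

Turán's theorem: ex(n, K_{r+1}) is achieved by the complete r-partite Turán graph T(n, r) with parts as balanced as possible, and is at most (1 − 1/r) · n^2/2. For r = 2, n = 188: the density bound is (1/2) · 35344/2 = 8836. Since 2 ∣ 188, the Turán graph T(188, 2) has parts of equal size 94, and its edge count e(T(188, 2)) = 8836 attains the density bound exactly.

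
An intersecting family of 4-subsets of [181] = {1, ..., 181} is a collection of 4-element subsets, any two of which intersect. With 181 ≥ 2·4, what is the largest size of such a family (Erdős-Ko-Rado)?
max |F| = C(180, 3) = 955860

The Erdős-Ko-Rado theorem states: for n ≥ 2k, an intersecting family of k-subsets of an n-element set has size at most C(n − 1, k − 1), with equality for 'star' families {A ⊆ [n] : |A| = k, i ∈ A} (fix an element i). For n = 181, k = 4: C(180, 3) = 955860.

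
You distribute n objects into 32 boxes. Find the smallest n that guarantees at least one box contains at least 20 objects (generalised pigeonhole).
n = (20 − 1)·32 + 1 = 609

By the generalised pigeonhole principle, to guarantee some box contains ≥ r objects we need more than (r − 1) · k objects total. Threshold: n = (r − 1) · k + 1. With r = 20 and k = 32: n = 19 · 32 + 1 = 608 + 1 = 609. For n = 608 = 19 · 32, we can put exactly 19 objects in every box, avoiding 20 in any single one — so 609 is tight.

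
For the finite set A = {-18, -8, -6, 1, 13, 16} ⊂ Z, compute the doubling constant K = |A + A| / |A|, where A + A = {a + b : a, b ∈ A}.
K = |A + A| / |A| = 20/6 = 10/3

Enumerate A + A = {a + b : a, b ∈ A}. With |A| = 6, there are |A|^2 = 36 ordered sum pairs; collecting distinct values, A + A = {-36, -26, -24, -17, -16, -14, -12, -7, -5, -2, 2, 5, 7, 8, 10, 14, 17, 26, 29, 32}, so |A + A| = 20. Thus K = 20/6 = 10/3. For comparison, the minimum possible |A + A| over all 6-element sets is 2·6 − 1 = 11 (so min K = 11/6), attained only by arithmetic progressions.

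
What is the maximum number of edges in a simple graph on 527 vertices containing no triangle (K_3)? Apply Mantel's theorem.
ex(527, K_3) = ⌊527^2/4⌋ = 69432

Mantel (1907): a triangle-free graph on n vertices has at most ⌊n^2/4⌋ edges, with equality for the complete bipartite graph K_{⌊n/2⌋, ⌈n/2⌉}. For n = 527: ⌊527^2/4⌋ = ⌊277729/4⌋ = 69432. The extremal graph is K_{263, 264}, which has 263·264 = 69432 edges.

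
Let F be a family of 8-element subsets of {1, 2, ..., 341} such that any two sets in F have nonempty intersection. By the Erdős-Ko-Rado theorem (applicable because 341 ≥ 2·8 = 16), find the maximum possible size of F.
max |F| = C(340, 7) = 97932136940560

Erdős-Ko-Rado (1961): when n ≥ 2k, max |F| = C(n−1, k−1). The bound is attained by the star {A : i ∈ A} for any fixed i ∈ [n]. Here C(341−1, 8−1) = C(340, 7) = 97932136940560.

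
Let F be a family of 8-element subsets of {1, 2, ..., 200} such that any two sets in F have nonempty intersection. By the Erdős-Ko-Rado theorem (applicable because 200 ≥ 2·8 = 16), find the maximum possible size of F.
max |F| = C(199, 7) = 2203959847089

The Erdős-Ko-Rado theorem states: for n ≥ 2k, an intersecting family of k-subsets of an n-element set has size at most C(n − 1, k − 1), with equality for 'star' families {A ⊆ [n] : |A| = k, i ∈ A} (fix an element i). For n = 200, k = 8: C(199, 7) = 2203959847089.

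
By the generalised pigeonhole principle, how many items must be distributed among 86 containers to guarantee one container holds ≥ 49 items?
n = (49 − 1)·86 + 1 = 4129

By the generalised pigeonhole principle, to guarantee some box contains ≥ r objects we need more than (r − 1) · k objects total. Threshold: n = (r − 1) · k + 1. With r = 49 and k = 86: n = 48 · 86 + 1 = 4128 + 1 = 4129. For n = 4128 = 48 · 86, we can put exactly 48 objects in every box, avoiding 49 in any single one — so 4129 is tight.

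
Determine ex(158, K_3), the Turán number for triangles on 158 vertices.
ex(158, K_3) = ⌊158^2/4⌋ = 6241

Mantel (1907): a triangle-free graph on n vertices has at most ⌊n^2/4⌋ edges, with equality for the complete bipartite graph K_{⌊n/2⌋, ⌈n/2⌉}. For n = 158: ⌊158^2/4⌋ = ⌊24964/4⌋ = 6241. The extremal graph is K_{79, 79}, which has 79·79 = 6241 edges.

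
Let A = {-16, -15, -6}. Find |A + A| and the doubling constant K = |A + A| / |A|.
K = |A + A| / |A| = 6/3 = 2

Enumerate A + A = {a + b : a, b ∈ A}. With |A| = 3, there are |A|^2 = 9 ordered sum pairs; collecting distinct values, A + A = {-32, -31, -30, -22, -21, -12}, so |A + A| = 6. Thus K = 6/3 = 2. For comparison, the minimum possible |A + A| over all 3-element sets is 2·3 − 1 = 5 (so min K = 5/3), attained only by arithmetic progressions.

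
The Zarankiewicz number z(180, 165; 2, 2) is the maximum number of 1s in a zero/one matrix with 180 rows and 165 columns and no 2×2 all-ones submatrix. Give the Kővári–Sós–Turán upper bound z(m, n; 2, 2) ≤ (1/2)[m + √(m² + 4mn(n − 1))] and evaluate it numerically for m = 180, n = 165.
z(180, 165; 2, 2) ≤ (1/2)[180 + √(180² + 4·180·165·164)] = (1/2)[180 + √19515600] = 2298.8232

Kővári–Sós–Turán: let r_1, ..., r_180 be the row sums and z = Σ r_i the total number of 1s. Each pair of columns can share at most one row with both entries 1 (else a 2×2 all-ones block appears), so Σ_i C(r_i, 2) ≤ C(165, 2) = 13530. By convexity Σ_i C(r_i, 2) ≥ 180·C(z/180, 2) = z(z − 180)/(2·180), giving z² − 180z − 180·165·164 ≤ 0 and hence z ≤ (1/2)[180 + √(32400 + 4·4870800)] = (1/2)[180 + √19515600] ≈ (1/2)(180 + 4417.6464) = 2298.8232.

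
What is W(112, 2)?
W(112, 2) = 112 + 1 = 113

A 2-term AP is any pair of integers, so a monochromatic 2-AP exists iff some colour is used at least twice. With 112 colours, the colouring i ↦ i on {1, ..., 112} uses each colour once, avoiding any monochromatic pair, so W(112, 2) > 112. For {1, ..., 113}, pigeonhole forces two integers of the same colour, which form a monochromatic 2-AP. Hence W(112, 2) = 113.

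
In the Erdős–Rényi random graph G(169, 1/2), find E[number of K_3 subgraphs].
E[# K_3] = C(169, 3) · (1/2)^C(3, 2) = 790244 / 2^3 = 197561/2 = 98780.5

For each 3-subset S of vertices (there are C(169, 3) = 790244 such S), let X_S = 1 if S induces a K_3 (all C(3, 2) = 3 edges present). Then P(X_S = 1) = (1/2)^3 = 1/8. By linearity of expectation, E[# K_3] = C(169, 3) · (1/2)^3 = 790244 / 8 = 197561/2 = 98780.5.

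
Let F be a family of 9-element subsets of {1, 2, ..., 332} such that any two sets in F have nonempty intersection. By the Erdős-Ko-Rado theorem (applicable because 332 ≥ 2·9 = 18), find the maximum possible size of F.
max |F| = C(331, 8) = 3281594202668925

Erdős-Ko-Rado (1961): when n ≥ 2k, max |F| = C(n−1, k−1). The bound is attained by the star {A : i ∈ A} for any fixed i ∈ [n]. Here C(332−1, 9−1) = C(331, 8) = 3281594202668925.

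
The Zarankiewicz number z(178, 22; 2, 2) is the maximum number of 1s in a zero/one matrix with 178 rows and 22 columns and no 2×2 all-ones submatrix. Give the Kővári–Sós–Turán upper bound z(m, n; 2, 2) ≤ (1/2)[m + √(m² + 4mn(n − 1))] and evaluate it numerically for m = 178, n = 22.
z(178, 22; 2, 2) ≤ (1/2)[178 + √(178² + 4·178·22·21)] = (1/2)[178 + √360628] = 389.2616

Kővári–Sós–Turán: let r_1, ..., r_178 be the row sums and z = Σ r_i the total number of 1s. Each pair of columns can share at most one row with both entries 1 (else a 2×2 all-ones block appears), so Σ_i C(r_i, 2) ≤ C(22, 2) = 231. By convexity Σ_i C(r_i, 2) ≥ 178·C(z/178, 2) = z(z − 178)/(2·178), giving z² − 178z − 178·22·21 ≤ 0 and hence z ≤ (1/2)[178 + √(31684 + 4·82236)] = (1/2)[178 + √360628] ≈ (1/2)(178 + 600.5231) = 389.2616.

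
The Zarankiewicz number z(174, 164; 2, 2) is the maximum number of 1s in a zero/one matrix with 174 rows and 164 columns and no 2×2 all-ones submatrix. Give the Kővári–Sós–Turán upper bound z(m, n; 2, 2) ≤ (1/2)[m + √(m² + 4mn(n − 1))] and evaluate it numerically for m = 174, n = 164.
z(174, 164; 2, 2) ≤ (1/2)[174 + √(174² + 4·174·164·163)] = (1/2)[174 + √18635748] = 2245.4571

Kővári–Sós–Turán: let r_1, ..., r_174 be the row sums and z = Σ r_i the total number of 1s. Each pair of columns can share at most one row with both entries 1 (else a 2×2 all-ones block appears), so Σ_i C(r_i, 2) ≤ C(164, 2) = 13366. By convexity Σ_i C(r_i, 2) ≥ 174·C(z/174, 2) = z(z − 174)/(2·174), giving z² − 174z − 174·164·163 ≤ 0 and hence z ≤ (1/2)[174 + √(30276 + 4·4651368)] = (1/2)[174 + √18635748] ≈ (1/2)(174 + 4316.9142) = 2245.4571.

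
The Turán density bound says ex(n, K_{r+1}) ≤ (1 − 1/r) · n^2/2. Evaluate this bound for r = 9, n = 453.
Turán density bound = (8/9) · 453^2/2 = 91204

Turán's theorem: ex(n, K_{r+1}) is achieved by the complete r-partite Turán graph T(n, r) with parts as balanced as possible, and is at most (1 − 1/r) · n^2/2. For r = 9, n = 453: the density bound is (8/9) · 205209/2 = 91204. The integer-valued extremum is e(T(453, 9)) = 91203, which is strictly less than the density bound 91204 since 9 ∤ 453 (the parts of T(453, 9) cannot all be equal).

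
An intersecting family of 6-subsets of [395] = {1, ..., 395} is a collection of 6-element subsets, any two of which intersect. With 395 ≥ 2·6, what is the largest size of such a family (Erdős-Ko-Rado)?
max |F| = C(394, 5) = 77132064828

Erdős-Ko-Rado (1961): when n ≥ 2k, max |F| = C(n−1, k−1). The bound is attained by the star {A : i ∈ A} for any fixed i ∈ [n]. Here C(395−1, 6−1) = C(394, 5) = 77132064828.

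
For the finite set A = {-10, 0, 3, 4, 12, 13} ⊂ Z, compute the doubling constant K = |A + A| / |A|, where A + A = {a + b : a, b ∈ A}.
K = |A + A| / |A| = 19/6

Enumerate A + A = {a + b : a, b ∈ A}. With |A| = 6, there are |A|^2 = 36 ordered sum pairs; collecting distinct values, A + A = {-20, -10, -7, -6, 0, 2, 3, 4, 6, 7, 8, 12, 13, 15, 16, 17, 24, 25, 26}, so |A + A| = 19. Thus K = 19/6. For comparison, the minimum possible |A + A| over all 6-element sets is 2·6 − 1 = 11 (so min K = 11/6), attained only by arithmetic progressions.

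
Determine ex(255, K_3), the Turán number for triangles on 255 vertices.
ex(255, K_3) = ⌊255^2/4⌋ = 16256

Mantel (1907): a triangle-free graph on n vertices has at most ⌊n^2/4⌋ edges, with equality for the complete bipartite graph K_{⌊n/2⌋, ⌈n/2⌉}. For n = 255: ⌊255^2/4⌋ = ⌊65025/4⌋ = 16256. The extremal graph is K_{127, 128}, which has 127·128 = 16256 edges.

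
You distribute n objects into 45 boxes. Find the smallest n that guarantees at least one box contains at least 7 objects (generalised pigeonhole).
n = (7 − 1)·45 + 1 = 271

By the generalised pigeonhole principle, to guarantee some box contains ≥ r objects we need more than (r − 1) · k objects total. Threshold: n = (r − 1) · k + 1. With r = 7 and k = 45: n = 6 · 45 + 1 = 270 + 1 = 271. For n = 270 = 6 · 45, we can put exactly 6 objects in every box, avoiding 7 in any single one — so 271 is tight.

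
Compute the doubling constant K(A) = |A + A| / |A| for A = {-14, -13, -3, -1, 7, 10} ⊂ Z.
K = |A + A| / |A| = 19/6

Enumerate A + A = {a + b : a, b ∈ A}. With |A| = 6, there are |A|^2 = 36 ordered sum pairs; collecting distinct values, A + A = {-28, -27, -26, -17, -16, -15, -14, -7, -6, -4, -3, -2, 4, 6, 7, 9, 14, 17, 20}, so |A + A| = 19. Thus K = 19/6. For comparison, the minimum possible |A + A| over all 6-element sets is 2·6 − 1 = 11 (so min K = 11/6), attained only by arithmetic progressions.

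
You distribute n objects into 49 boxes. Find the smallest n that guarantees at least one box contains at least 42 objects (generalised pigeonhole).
n = (42 − 1)·49 + 1 = 2010

By the generalised pigeonhole principle, to guarantee some box contains ≥ r objects we need more than (r − 1) · k objects total. Threshold: n = (r − 1) · k + 1. With r = 42 and k = 49: n = 41 · 49 + 1 = 2009 + 1 = 2010. For n = 2009 = 41 · 49, we can put exactly 41 objects in every box, avoiding 42 in any single one — so 2010 is tight.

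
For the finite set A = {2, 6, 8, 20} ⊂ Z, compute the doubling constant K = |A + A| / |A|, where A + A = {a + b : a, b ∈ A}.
K = |A + A| / |A| = 10/4 = 5/2

Enumerate A + A = {a + b : a, b ∈ A}. With |A| = 4, there are |A|^2 = 16 ordered sum pairs; collecting distinct values, A + A = {4, 8, 10, 12, 14, 16, 22, 26, 28, 40}, so |A + A| = 10. Thus K = 10/4 = 5/2. For comparison, the minimum possible |A + A| over all 4-element sets is 2·4 − 1 = 7 (so min K = 7/4), attained only by arithmetic progressions.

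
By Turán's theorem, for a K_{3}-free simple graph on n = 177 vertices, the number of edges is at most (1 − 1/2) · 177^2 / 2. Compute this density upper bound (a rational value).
Turán density bound = (1/2) · 177^2/2 = 31329/4 ≈ 7832.25

Turán's theorem: ex(n, K_{r+1}) is achieved by the complete r-partite Turán graph T(n, r) with parts as balanced as possible, and is at most (1 − 1/r) · n^2/2. For r = 2, n = 177: the density bound is (1/2) · 31329/2 = 31329/4 ≈ 7832.25. The integer-valued extremum is e(T(177, 2)) = 7832, which is strictly less than the density bound 31329/4 since 2 ∤ 177 (the parts of T(177, 2) cannot all be equal).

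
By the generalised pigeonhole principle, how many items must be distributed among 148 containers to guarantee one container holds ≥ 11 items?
n = (11 − 1)·148 + 1 = 1481

By the generalised pigeonhole principle, to guarantee some box contains ≥ r objects we need more than (r − 1) · k objects total. Threshold: n = (r − 1) · k + 1. With r = 11 and k = 148: n = 10 · 148 + 1 = 1480 + 1 = 1481. For n = 1480 = 10 · 148, we can put exactly 10 objects in every box, avoiding 11 in any single one — so 1481 is tight.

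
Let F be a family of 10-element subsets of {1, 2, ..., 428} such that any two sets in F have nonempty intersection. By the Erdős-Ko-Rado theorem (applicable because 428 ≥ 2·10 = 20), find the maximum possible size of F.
max |F| = C(427, 9) = 1194613602185145275

Erdős-Ko-Rado (1961): when n ≥ 2k, max |F| = C(n−1, k−1). The bound is attained by the star {A : i ∈ A} for any fixed i ∈ [n]. Here C(428−1, 10−1) = C(427, 9) = 1194613602185145275.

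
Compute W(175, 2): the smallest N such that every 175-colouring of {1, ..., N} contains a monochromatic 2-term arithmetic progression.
W(175, 2) = 175 + 1 = 176

A 2-term AP is any pair of integers, so a monochromatic 2-AP exists iff some colour is used at least twice. With 175 colours, the colouring i ↦ i on {1, ..., 175} uses each colour once, avoiding any monochromatic pair, so W(175, 2) > 175. For {1, ..., 176}, pigeonhole forces two integers of the same colour, which form a monochromatic 2-AP. Hence W(175, 2) = 176.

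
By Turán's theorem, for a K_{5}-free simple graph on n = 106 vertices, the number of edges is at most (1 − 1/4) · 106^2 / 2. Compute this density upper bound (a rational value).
Turán density bound = (3/4) · 106^2/2 = 8427/2 ≈ 4213.5

Turán's theorem: ex(n, K_{r+1}) is achieved by the complete r-partite Turán graph T(n, r) with parts as balanced as possible, and is at most (1 − 1/r) · n^2/2. For r = 4, n = 106: the density bound is (3/4) · 11236/2 = 8427/2 ≈ 4213.5. The integer-valued extremum is e(T(106, 4)) = 4213, which is strictly less than the density bound 8427/2 since 4 ∤ 106 (the parts of T(106, 4) cannot all be equal).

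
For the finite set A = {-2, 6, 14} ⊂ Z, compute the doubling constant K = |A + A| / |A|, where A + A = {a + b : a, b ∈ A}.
K = |A + A| / |A| = 5/3

Enumerate A + A = {a + b : a, b ∈ A}. With |A| = 3, there are |A|^2 = 9 ordered sum pairs; collecting distinct values, A + A = {-4, 4, 12, 20, 28}, so |A + A| = 5. Thus K = 5/3. Here |A + A| = 2|A| − 1 = 5, the minimum possible — so K = 5/3 is minimal, which holds iff A is an arithmetic progression.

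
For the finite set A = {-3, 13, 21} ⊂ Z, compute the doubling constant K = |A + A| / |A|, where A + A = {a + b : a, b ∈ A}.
K = |A + A| / |A| = 6/3 = 2

Enumerate A + A = {a + b : a, b ∈ A}. With |A| = 3, there are |A|^2 = 9 ordered sum pairs; collecting distinct values, A + A = {-6, 10, 18, 26, 34, 42}, so |A + A| = 6. Thus K = 6/3 = 2. For comparison, the minimum possible |A + A| over all 3-element sets is 2·3 − 1 = 5 (so min K = 5/3), attained only by arithmetic progressions.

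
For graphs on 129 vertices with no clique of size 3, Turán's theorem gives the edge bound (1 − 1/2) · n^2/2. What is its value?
Turán density bound = (1/2) · 129^2/2 = 16641/4 ≈ 4160.25

Turán's theorem: ex(n, K_{r+1}) is achieved by the complete r-partite Turán graph T(n, r) with parts as balanced as possible, and is at most (1 − 1/r) · n^2/2. For r = 2, n = 129: the density bound is (1/2) · 16641/2 = 16641/4 ≈ 4160.25. The integer-valued extremum is e(T(129, 2)) = 4160, which is strictly less than the density bound 16641/4 since 2 ∤ 129 (the parts of T(129, 2) cannot all be equal).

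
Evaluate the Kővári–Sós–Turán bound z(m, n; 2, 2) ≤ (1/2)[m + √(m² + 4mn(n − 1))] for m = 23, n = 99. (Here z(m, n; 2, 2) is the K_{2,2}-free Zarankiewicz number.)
z(23, 99; 2, 2) ≤ (1/2)[23 + √(23² + 4·23·99·98)] = (1/2)[23 + √893113] = 484.0233

Kővári–Sós–Turán: let r_1, ..., r_23 be the row sums and z = Σ r_i the total number of 1s. Each pair of columns can share at most one row with both entries 1 (else a 2×2 all-ones block appears), so Σ_i C(r_i, 2) ≤ C(99, 2) = 4851. By convexity Σ_i C(r_i, 2) ≥ 23·C(z/23, 2) = z(z − 23)/(2·23), giving z² − 23z − 23·99·98 ≤ 0 and hence z ≤ (1/2)[23 + √(529 + 4·223146)] = (1/2)[23 + √893113] ≈ (1/2)(23 + 945.0466) = 484.0233.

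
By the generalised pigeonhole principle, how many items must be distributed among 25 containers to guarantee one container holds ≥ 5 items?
n = (5 − 1)·25 + 1 = 101

By the generalised pigeonhole principle, to guarantee some box contains ≥ r objects we need more than (r − 1) · k objects total. Threshold: n = (r − 1) · k + 1. With r = 5 and k = 25: n = 4 · 25 + 1 = 100 + 1 = 101. For n = 100 = 4 · 25, we can put exactly 4 objects in every box, avoiding 5 in any single one — so 101 is tight.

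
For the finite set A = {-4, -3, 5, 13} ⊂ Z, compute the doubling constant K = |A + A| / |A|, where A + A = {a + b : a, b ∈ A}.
K = |A + A| / |A| = 9/4

Enumerate A + A = {a + b : a, b ∈ A}. With |A| = 4, there are |A|^2 = 16 ordered sum pairs; collecting distinct values, A + A = {-8, -7, -6, 1, 2, 9, 10, 18, 26}, so |A + A| = 9. Thus K = 9/4. For comparison, the minimum possible |A + A| over all 4-element sets is 2·4 − 1 = 7 (so min K = 7/4), attained only by arithmetic progressions.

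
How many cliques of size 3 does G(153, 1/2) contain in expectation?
E[# K_3] = C(153, 3) · (1/2)^C(3, 2) = 585276 / 2^3 = 146319/2 = 73159.5

For each 3-subset S of vertices (there are C(153, 3) = 585276 such S), let X_S = 1 if S induces a K_3 (all C(3, 2) = 3 edges present). Then P(X_S = 1) = (1/2)^3 = 1/8. By linearity of expectation, E[# K_3] = C(153, 3) · (1/2)^3 = 585276 / 8 = 146319/2 = 73159.5.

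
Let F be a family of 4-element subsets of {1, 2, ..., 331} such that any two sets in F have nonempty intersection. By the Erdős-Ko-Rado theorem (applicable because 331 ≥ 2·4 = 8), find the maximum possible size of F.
max |F| = C(330, 3) = 5935160

The Erdős-Ko-Rado theorem states: for n ≥ 2k, an intersecting family of k-subsets of an n-element set has size at most C(n − 1, k − 1), with equality for 'star' families {A ⊆ [n] : |A| = k, i ∈ A} (fix an element i). For n = 331, k = 4: C(330, 3) = 5935160.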